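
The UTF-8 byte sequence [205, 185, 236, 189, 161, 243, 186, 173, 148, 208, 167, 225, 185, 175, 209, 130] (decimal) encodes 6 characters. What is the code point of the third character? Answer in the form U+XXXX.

U+FAB54

Offset 0: leading byte 0xCD = 11001101 → 2-byte char #1 = CD B9.
Offset 2: leading byte 0xEC = 11101100 → 3-byte char #2 = EC BD A1.
Offset 5: leading byte 0xF3 = 11110011 → 4-byte char #3 = F3 BA AD 94.
Leading byte 0xF3 = 11110011 matches 11110xxx → 4-byte sequence.
Byte 1: 0xF3 = 11110011, payload 011 (3 bits).
Byte 2: 0xBA = 10111010 (10xxxxxx ✓), payload 111010.
Byte 3: 0xAD = 10101101 (10xxxxxx ✓), payload 101101.
Byte 4: 0x94 = 10010100 (10xxxxxx ✓), payload 010100.
Concatenate: 011111010101101010100 = 0xFAB54 (21 bits → U+FAB54).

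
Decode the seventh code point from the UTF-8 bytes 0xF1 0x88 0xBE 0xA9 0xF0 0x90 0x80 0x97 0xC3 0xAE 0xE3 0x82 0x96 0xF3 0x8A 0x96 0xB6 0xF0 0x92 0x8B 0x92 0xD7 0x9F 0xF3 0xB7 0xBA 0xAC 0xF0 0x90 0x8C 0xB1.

Offset 0: leading byte 0xF1 = 11110001 → 4-byte char #1 = F1 88 BE A9.
Offset 4: leading byte 0xF0 = 11110000 → 4-byte char #2 = F0 90 80 97.
Offset 8: leading byte 0xC3 = 11000011 → 2-byte char #3 = C3 AE.
Offset 10: leading byte 0xE3 = 11100011 → 3-byte char #4 = E3 82 96.
Offset 13: leading byte 0xF3 = 11110011 → 4-byte char #5 = F3 8A 96 B6.
Offset 17: leading byte 0xF0 = 11110000 → 4-byte char #6 = F0 92 8B 92.
Offset 21: leading byte 0xD7 = 11010111 → 2-byte char #7 = D7 9F.
Leading byte 0xD7 = 11010111 matches 110xxxxx → 2-byte sequence.
Byte 1: 0xD7 = 11010111, payload 10111 (5 bits).
Byte 2: 0x9F = 10011111 (10xxxxxx ✓), payload 011111.
Concatenate: 10111011111 = 0x5DF (11 bits → U+05DF).

U+05DF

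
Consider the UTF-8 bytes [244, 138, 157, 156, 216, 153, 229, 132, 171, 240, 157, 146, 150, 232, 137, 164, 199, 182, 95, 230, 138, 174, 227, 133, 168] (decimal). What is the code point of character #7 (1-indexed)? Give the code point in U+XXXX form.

U+005F

Offset 0: leading byte 0xF4 = 11110100 → 4-byte char #1 = F4 8A 9D 9C.
Offset 4: leading byte 0xD8 = 11011000 → 2-byte char #2 = D8 99.
Offset 6: leading byte 0xE5 = 11100101 → 3-byte char #3 = E5 84 AB.
Offset 9: leading byte 0xF0 = 11110000 → 4-byte char #4 = F0 9D 92 96.
Offset 13: leading byte 0xE8 = 11101000 → 3-byte char #5 = E8 89 A4.
Offset 16: leading byte 0xC7 = 11000111 → 2-byte char #6 = C7 B6.
Offset 18: leading byte 0x5F = 01011111 → 1-byte char #7 = 5F.
Leading byte 0x5F = 01011111 matches 0xxxxxxx → 1-byte sequence.
Byte 1: 0x5F = 01011111, payload 1011111 (7 bits).
Concatenate: 1011111 = 0x5F (7 bits → U+005F).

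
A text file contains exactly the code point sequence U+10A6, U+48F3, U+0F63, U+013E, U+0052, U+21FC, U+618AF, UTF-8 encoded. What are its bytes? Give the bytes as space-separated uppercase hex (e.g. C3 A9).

E1 82 A6 E4 A3 B3 E0 BD A3 C4 BE 52 E2 87 BC F1 A1 A2 AF

U+10A6: 3-byte form → E1 82 A6.
U+48F3: 3-byte form → E4 A3 B3.
U+0F63: 3-byte form → E0 BD A3.
U+013E: 2-byte form → C4 BE.
U+0052: 1-byte form → 52.
U+21FC: 3-byte form → E2 87 BC.
U+618AF: 4-byte form → F1 A1 A2 AF.
Concatenated (19 bytes): E1 82 A6 E4 A3 B3 E0 BD A3 C4 BE 52 E2 87 BC F1 A1 A2 AF.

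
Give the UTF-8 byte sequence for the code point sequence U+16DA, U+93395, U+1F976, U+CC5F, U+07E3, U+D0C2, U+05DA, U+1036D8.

E1 9B 9A F2 93 8E 95 F0 9F A5 B6 EC B1 9F DF A3 ED 83 82 D7 9A F4 83 9B 98

U+16DA: 3-byte form → E1 9B 9A.
U+93395: 4-byte form → F2 93 8E 95.
U+1F976: 4-byte form → F0 9F A5 B6.
U+CC5F: 3-byte form → EC B1 9F.
U+07E3: 2-byte form → DF A3.
U+D0C2: 3-byte form → ED 83 82.
U+05DA: 2-byte form → D7 9A.
U+1036D8: 4-byte form → F4 83 9B 98.
Concatenated (25 bytes): E1 9B 9A F2 93 8E 95 F0 9F A5 B6 EC B1 9F DF A3 ED 83 82 D7 9A F4 83 9B 98.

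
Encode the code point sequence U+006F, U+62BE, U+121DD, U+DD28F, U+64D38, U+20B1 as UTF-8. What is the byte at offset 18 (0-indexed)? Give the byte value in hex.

0xB1

U+006F → 1-byte form 6F at offsets 0–0.
U+62BE → 3-byte form E6 8A BE at offsets 1–3.
U+121DD → 4-byte form F0 92 87 9D at offsets 4–7.
U+DD28F → 4-byte form F3 9D 8A 8F at offsets 8–11.
U+64D38 → 4-byte form F1 A4 B4 B8 at offsets 12–15.
U+20B1 → 3-byte form E2 82 B1 at offsets 16–18.
Offset 18 falls in char 6's range; it's byte 3 of E2 82 B1 = 0xB1.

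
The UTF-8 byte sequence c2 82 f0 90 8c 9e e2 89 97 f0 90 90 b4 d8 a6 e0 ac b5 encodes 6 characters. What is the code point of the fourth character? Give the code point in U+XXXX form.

Offset 0: leading byte 0xC2 = 11000010 → 2-byte char #1 = C2 82.
Offset 2: leading byte 0xF0 = 11110000 → 4-byte char #2 = F0 90 8C 9E.
Offset 6: leading byte 0xE2 = 11100010 → 3-byte char #3 = E2 89 97.
Offset 9: leading byte 0xF0 = 11110000 → 4-byte char #4 = F0 90 90 B4.
Leading byte 0xF0 = 11110000 matches 11110xxx → 4-byte sequence.
Byte 1: 0xF0 = 11110000, payload 000 (3 bits).
Byte 2: 0x90 = 10010000 (10xxxxxx ✓), payload 010000.
Byte 3: 0x90 = 10010000 (10xxxxxx ✓), payload 010000.
Byte 4: 0xB4 = 10110100 (10xxxxxx ✓), payload 110100.
Concatenate: 000010000010000110100 = 0x10434 (21 bits → U+10434).

U+10434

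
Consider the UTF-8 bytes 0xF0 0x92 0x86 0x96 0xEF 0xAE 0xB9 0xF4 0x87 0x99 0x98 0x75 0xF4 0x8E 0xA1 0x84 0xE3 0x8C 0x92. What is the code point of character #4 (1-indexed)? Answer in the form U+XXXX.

U+0075

Offset 0: leading byte 0xF0 = 11110000 → 4-byte char #1 = F0 92 86 96.
Offset 4: leading byte 0xEF = 11101111 → 3-byte char #2 = EF AE B9.
Offset 7: leading byte 0xF4 = 11110100 → 4-byte char #3 = F4 87 99 98.
Offset 11: leading byte 0x75 = 01110101 → 1-byte char #4 = 75.
Leading byte 0x75 = 01110101 matches 0xxxxxxx → 1-byte sequence.
Byte 1: 0x75 = 01110101, payload 1110101 (7 bits).
Concatenate: 1110101 = 0x75 (7 bits → U+0075).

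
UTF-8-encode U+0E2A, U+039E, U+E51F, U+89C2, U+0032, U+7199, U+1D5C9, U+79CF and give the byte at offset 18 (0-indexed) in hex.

U+0E2A → 3-byte form E0 B8 AA at offsets 0–2.
U+039E → 2-byte form CE 9E at offsets 3–4.
U+E51F → 3-byte form EE 94 9F at offsets 5–7.
U+89C2 → 3-byte form E8 A7 82 at offsets 8–10.
U+0032 → 1-byte form 32 at offsets 11–11.
U+7199 → 3-byte form E7 86 99 at offsets 12–14.
U+1D5C9 → 4-byte form F0 9D 97 89 at offsets 15–18.
Offset 18 falls in char 7's range; it's byte 4 of F0 9D 97 89 = 0x89.

0x89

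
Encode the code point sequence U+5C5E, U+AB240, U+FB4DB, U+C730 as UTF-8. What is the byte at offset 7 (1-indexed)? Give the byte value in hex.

0x80

1-indexed offset 7 is 0-indexed offset 6.
U+5C5E → 3-byte form E5 B1 9E at offsets 0–2.
U+AB240 → 4-byte form F2 AB 89 80 at offsets 3–6.
Offset 6 falls in char 2's range; it's byte 4 of F2 AB 89 80 = 0x80.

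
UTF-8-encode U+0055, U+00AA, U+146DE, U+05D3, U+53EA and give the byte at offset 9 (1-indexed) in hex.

0x93

1-indexed offset 9 is 0-indexed offset 8.
U+0055 → 1-byte form 55 at offsets 0–0.
U+00AA → 2-byte form C2 AA at offsets 1–2.
U+146DE → 4-byte form F0 94 9B 9E at offsets 3–6.
U+05D3 → 2-byte form D7 93 at offsets 7–8.
Offset 8 falls in char 4's range; it's byte 2 of D7 93 = 0x93.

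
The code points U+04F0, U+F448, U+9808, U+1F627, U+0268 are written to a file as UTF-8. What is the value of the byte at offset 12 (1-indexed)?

1-indexed offset 12 is 0-indexed offset 11.
U+04F0 → 2-byte form D3 B0 at offsets 0–1.
U+F448 → 3-byte form EF 91 88 at offsets 2–4.
U+9808 → 3-byte form E9 A0 88 at offsets 5–7.
U+1F627 → 4-byte form F0 9F 98 A7 at offsets 8–11.
Offset 11 falls in char 4's range; it's byte 4 of F0 9F 98 A7 = 0xA7.

0xA7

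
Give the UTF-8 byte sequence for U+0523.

D4 A3

U+0523 = 0x523 = 1315 decimal. In range U+0080–U+07FF → 2-byte form: 110xxxxx 10xxxxxx.
Binary (11 bits): 10100100011.
Split 5+6: 10100 | 100011.
Byte 1: 11010100 = 0xD4.
Byte 2: 10100011 = 0xA3.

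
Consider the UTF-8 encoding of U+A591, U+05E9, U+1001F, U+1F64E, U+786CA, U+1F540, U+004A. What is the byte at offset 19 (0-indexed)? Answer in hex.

0x95

U+A591 → 3-byte form EA 96 91 at offsets 0–2.
U+05E9 → 2-byte form D7 A9 at offsets 3–4.
U+1001F → 4-byte form F0 90 80 9F at offsets 5–8.
U+1F64E → 4-byte form F0 9F 99 8E at offsets 9–12.
U+786CA → 4-byte form F1 B8 9B 8A at offsets 13–16.
U+1F540 → 4-byte form F0 9F 95 80 at offsets 17–20.
Offset 19 falls in char 6's range; it's byte 3 of F0 9F 95 80 = 0x95.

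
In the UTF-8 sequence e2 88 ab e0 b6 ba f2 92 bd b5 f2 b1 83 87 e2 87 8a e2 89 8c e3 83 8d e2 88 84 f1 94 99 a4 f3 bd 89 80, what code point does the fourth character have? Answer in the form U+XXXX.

Offset 0: leading byte 0xE2 = 11100010 → 3-byte char #1 = E2 88 AB.
Offset 3: leading byte 0xE0 = 11100000 → 3-byte char #2 = E0 B6 BA.
Offset 6: leading byte 0xF2 = 11110010 → 4-byte char #3 = F2 92 BD B5.
Offset 10: leading byte 0xF2 = 11110010 → 4-byte char #4 = F2 B1 83 87.
Leading byte 0xF2 = 11110010 matches 11110xxx → 4-byte sequence.
Byte 1: 0xF2 = 11110010, payload 010 (3 bits).
Byte 2: 0xB1 = 10110001 (10xxxxxx ✓), payload 110001.
Byte 3: 0x83 = 10000011 (10xxxxxx ✓), payload 000011.
Byte 4: 0x87 = 10000111 (10xxxxxx ✓), payload 000111.
Concatenate: 010110001000011000111 = 0xB10C7 (21 bits → U+B10C7).

U+B10C7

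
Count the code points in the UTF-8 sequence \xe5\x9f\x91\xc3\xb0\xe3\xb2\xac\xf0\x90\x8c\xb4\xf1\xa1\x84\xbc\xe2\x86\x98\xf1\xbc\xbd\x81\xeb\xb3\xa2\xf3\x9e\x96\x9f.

9

Byte at offset 0: 0xE5 = 11100101 → 3-byte char (#1). Advance 3.
Byte at offset 3: 0xC3 = 11000011 → 2-byte char (#2). Advance 2.
Byte at offset 5: 0xE3 = 11100011 → 3-byte char (#3). Advance 3.
Byte at offset 8: 0xF0 = 11110000 → 4-byte char (#4). Advance 4.
Byte at offset 12: 0xF1 = 11110001 → 4-byte char (#5). Advance 4.
Byte at offset 16: 0xE2 = 11100010 → 3-byte char (#6). Advance 3.
Byte at offset 19: 0xF1 = 11110001 → 4-byte char (#7). Advance 4.
Byte at offset 23: 0xEB = 11101011 → 3-byte char (#8). Advance 3.
Byte at offset 26: 0xF3 = 11110011 → 4-byte char (#9). Advance 4.
Reached end at offset 30 after 9 code points.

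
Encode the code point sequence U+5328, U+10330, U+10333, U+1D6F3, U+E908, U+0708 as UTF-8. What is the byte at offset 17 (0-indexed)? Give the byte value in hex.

U+5328 → 3-byte form E5 8C A8 at offsets 0–2.
U+10330 → 4-byte form F0 90 8C B0 at offsets 3–6.
U+10333 → 4-byte form F0 90 8C B3 at offsets 7–10.
U+1D6F3 → 4-byte form F0 9D 9B B3 at offsets 11–14.
U+E908 → 3-byte form EE A4 88 at offsets 15–17.
Offset 17 falls in char 5's range; it's byte 3 of EE A4 88 = 0x88.

0x88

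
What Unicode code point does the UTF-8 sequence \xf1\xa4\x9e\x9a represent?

U+6479A

Leading byte 0xF1 = 11110001 matches 11110xxx → 4-byte sequence.
Byte 1: 0xF1 = 11110001, payload 001 (3 bits).
Byte 2: 0xA4 = 10100100 (10xxxxxx ✓), payload 100100.
Byte 3: 0x9E = 10011110 (10xxxxxx ✓), payload 011110.
Byte 4: 0x9A = 10011010 (10xxxxxx ✓), payload 011010.
Concatenate: 001100100011110011010 = 0x6479A (21 bits → U+6479A).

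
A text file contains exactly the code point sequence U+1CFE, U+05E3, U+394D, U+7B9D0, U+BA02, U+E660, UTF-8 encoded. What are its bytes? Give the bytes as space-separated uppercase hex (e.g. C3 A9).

U+1CFE: 3-byte form → E1 B3 BE.
U+05E3: 2-byte form → D7 A3.
U+394D: 3-byte form → E3 A5 8D.
U+7B9D0: 4-byte form → F1 BB A7 90.
U+BA02: 3-byte form → EB A8 82.
U+E660: 3-byte form → EE 99 A0.
Concatenated (18 bytes): E1 B3 BE D7 A3 E3 A5 8D F1 BB A7 90 EB A8 82 EE 99 A0.

E1 B3 BE D7 A3 E3 A5 8D F1 BB A7 90 EB A8 82 EE 99 A0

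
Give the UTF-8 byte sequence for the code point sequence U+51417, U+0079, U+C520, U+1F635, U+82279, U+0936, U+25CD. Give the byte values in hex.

F1 91 90 97 79 EC 94 A0 F0 9F 98 B5 F2 82 89 B9 E0 A4 B6 E2 97 8D

U+51417: 4-byte form → F1 91 90 97.
U+0079: 1-byte form → 79.
U+C520: 3-byte form → EC 94 A0.
U+1F635: 4-byte form → F0 9F 98 B5.
U+82279: 4-byte form → F2 82 89 B9.
U+0936: 3-byte form → E0 A4 B6.
U+25CD: 3-byte form → E2 97 8D.
Concatenated (22 bytes): F1 91 90 97 79 EC 94 A0 F0 9F 98 B5 F2 82 89 B9 E0 A4 B6 E2 97 8D.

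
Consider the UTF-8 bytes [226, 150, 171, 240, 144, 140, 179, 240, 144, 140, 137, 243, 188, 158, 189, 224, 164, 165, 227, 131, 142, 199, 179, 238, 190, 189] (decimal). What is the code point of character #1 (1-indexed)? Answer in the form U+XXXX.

U+25AB

Offset 0: leading byte 0xE2 = 11100010 → 3-byte char #1 = E2 96 AB.
Leading byte 0xE2 = 11100010 matches 1110xxxx → 3-byte sequence.
Byte 1: 0xE2 = 11100010, payload 0010 (4 bits).
Byte 2: 0x96 = 10010110 (10xxxxxx ✓), payload 010110.
Byte 3: 0xAB = 10101011 (10xxxxxx ✓), payload 101011.
Concatenate: 0010010110101011 = 0x25AB (16 bits → U+25AB).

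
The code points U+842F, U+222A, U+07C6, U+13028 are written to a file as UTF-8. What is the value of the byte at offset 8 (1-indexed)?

1-indexed offset 8 is 0-indexed offset 7.
U+842F → 3-byte form E8 90 AF at offsets 0–2.
U+222A → 3-byte form E2 88 AA at offsets 3–5.
U+07C6 → 2-byte form DF 86 at offsets 6–7.
Offset 7 falls in char 3's range; it's byte 2 of DF 86 = 0x86.

0x86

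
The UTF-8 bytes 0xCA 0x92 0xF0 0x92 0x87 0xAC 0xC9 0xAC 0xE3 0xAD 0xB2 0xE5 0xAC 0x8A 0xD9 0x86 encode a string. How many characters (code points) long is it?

6

Byte at offset 0: 0xCA = 11001010 → 2-byte char (#1). Advance 2.
Byte at offset 2: 0xF0 = 11110000 → 4-byte char (#2). Advance 4.
Byte at offset 6: 0xC9 = 11001001 → 2-byte char (#3). Advance 2.
Byte at offset 8: 0xE3 = 11100011 → 3-byte char (#4). Advance 3.
Byte at offset 11: 0xE5 = 11100101 → 3-byte char (#5). Advance 3.
Byte at offset 14: 0xD9 = 11011001 → 2-byte char (#6). Advance 2.
Reached end at offset 16 after 6 code points.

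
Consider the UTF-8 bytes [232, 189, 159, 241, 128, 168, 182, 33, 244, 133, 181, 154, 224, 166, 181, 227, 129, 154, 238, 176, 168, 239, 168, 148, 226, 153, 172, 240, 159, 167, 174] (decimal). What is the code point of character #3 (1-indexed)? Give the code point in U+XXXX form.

U+0021

Offset 0: leading byte 0xE8 = 11101000 → 3-byte char #1 = E8 BD 9F.
Offset 3: leading byte 0xF1 = 11110001 → 4-byte char #2 = F1 80 A8 B6.
Offset 7: leading byte 0x21 = 00100001 → 1-byte char #3 = 21.
Leading byte 0x21 = 00100001 matches 0xxxxxxx → 1-byte sequence.
Byte 1: 0x21 = 00100001, payload 0100001 (7 bits).
Concatenate: 0100001 = 0x21 (7 bits → U+0021).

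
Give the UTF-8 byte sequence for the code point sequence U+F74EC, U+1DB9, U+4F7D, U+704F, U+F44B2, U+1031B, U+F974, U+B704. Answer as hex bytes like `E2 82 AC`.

U+F74EC: 4-byte form → F3 B7 93 AC.
U+1DB9: 3-byte form → E1 B6 B9.
U+4F7D: 3-byte form → E4 BD BD.
U+704F: 3-byte form → E7 81 8F.
U+F44B2: 4-byte form → F3 B4 92 B2.
U+1031B: 4-byte form → F0 90 8C 9B.
U+F974: 3-byte form → EF A5 B4.
U+B704: 3-byte form → EB 9C 84.
Concatenated (27 bytes): F3 B7 93 AC E1 B6 B9 E4 BD BD E7 81 8F F3 B4 92 B2 F0 90 8C 9B EF A5 B4 EB 9C 84.

F3 B7 93 AC E1 B6 B9 E4 BD BD E7 81 8F F3 B4 92 B2 F0 90 8C 9B EF A5 B4 EB 9C 84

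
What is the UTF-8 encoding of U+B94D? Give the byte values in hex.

U+B94D = 0xB94D = 47437 decimal. In range U+0800–U+FFFF → 3-byte form: 1110xxxx 10xxxxxx 10xxxxxx.
Binary (16 bits): 1011100101001101.
Split 4+6+6: 1011 | 100101 | 001101.
Byte 1: 11101011 = 0xEB.
Byte 2: 10100101 = 0xA5.
Byte 3: 10001101 = 0x8D.

EB A5 8D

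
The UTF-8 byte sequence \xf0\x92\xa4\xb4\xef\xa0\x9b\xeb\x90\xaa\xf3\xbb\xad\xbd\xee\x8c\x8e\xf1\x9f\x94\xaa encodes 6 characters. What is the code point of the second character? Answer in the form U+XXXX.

U+F81B

Offset 0: leading byte 0xF0 = 11110000 → 4-byte char #1 = F0 92 A4 B4.
Offset 4: leading byte 0xEF = 11101111 → 3-byte char #2 = EF A0 9B.
Leading byte 0xEF = 11101111 matches 1110xxxx → 3-byte sequence.
Byte 1: 0xEF = 11101111, payload 1111 (4 bits).
Byte 2: 0xA0 = 10100000 (10xxxxxx ✓), payload 100000.
Byte 3: 0x9B = 10011011 (10xxxxxx ✓), payload 011011.
Concatenate: 1111100000011011 = 0xF81B (16 bits → U+F81B).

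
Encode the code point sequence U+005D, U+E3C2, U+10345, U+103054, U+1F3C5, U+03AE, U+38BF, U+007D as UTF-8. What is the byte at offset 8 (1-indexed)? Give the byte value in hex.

0x85

1-indexed offset 8 is 0-indexed offset 7.
U+005D → 1-byte form 5D at offsets 0–0.
U+E3C2 → 3-byte form EE 8F 82 at offsets 1–3.
U+10345 → 4-byte form F0 90 8D 85 at offsets 4–7.
Offset 7 falls in char 3's range; it's byte 4 of F0 90 8D 85 = 0x85.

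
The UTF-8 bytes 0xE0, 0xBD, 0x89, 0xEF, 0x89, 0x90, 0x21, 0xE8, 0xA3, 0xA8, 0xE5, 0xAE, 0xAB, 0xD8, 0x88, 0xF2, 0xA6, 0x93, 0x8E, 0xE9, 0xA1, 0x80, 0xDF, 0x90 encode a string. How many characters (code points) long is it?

Byte at offset 0: 0xE0 = 11100000 → 3-byte char (#1). Advance 3.
Byte at offset 3: 0xEF = 11101111 → 3-byte char (#2). Advance 3.
Byte at offset 6: 0x21 = 00100001 → 1-byte char (#3). Advance 1.
Byte at offset 7: 0xE8 = 11101000 → 3-byte char (#4). Advance 3.
Byte at offset 10: 0xE5 = 11100101 → 3-byte char (#5). Advance 3.
Byte at offset 13: 0xD8 = 11011000 → 2-byte char (#6). Advance 2.
Byte at offset 15: 0xF2 = 11110010 → 4-byte char (#7). Advance 4.
Byte at offset 19: 0xE9 = 11101001 → 3-byte char (#8). Advance 3.
Byte at offset 22: 0xDF = 11011111 → 2-byte char (#9). Advance 2.
Reached end at offset 24 after 9 code points.

9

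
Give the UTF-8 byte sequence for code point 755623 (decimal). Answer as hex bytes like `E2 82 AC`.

F2 B8 9E A7

U+B87A7 = 0xB87A7 = 755623 decimal. In range U+10000–U+10FFFF → 4-byte form: 11110xxx 10xxxxxx 10xxxxxx 10xxxxxx.
Binary (21 bits): 010111000011110100111.
Split 3+6+6+6: 010 | 111000 | 011110 | 100111.
Byte 1: 11110010 = 0xF2.
Byte 2: 10111000 = 0xB8.
Byte 3: 10011110 = 0x9E.
Byte 4: 10100111 = 0xA7.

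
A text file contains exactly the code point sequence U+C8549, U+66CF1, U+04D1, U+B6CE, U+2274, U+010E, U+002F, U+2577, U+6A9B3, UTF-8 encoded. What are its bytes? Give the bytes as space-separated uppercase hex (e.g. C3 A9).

U+C8549: 4-byte form → F3 88 95 89.
U+66CF1: 4-byte form → F1 A6 B3 B1.
U+04D1: 2-byte form → D3 91.
U+B6CE: 3-byte form → EB 9B 8E.
U+2274: 3-byte form → E2 89 B4.
U+010E: 2-byte form → C4 8E.
U+002F: 1-byte form → 2F.
U+2577: 3-byte form → E2 95 B7.
U+6A9B3: 4-byte form → F1 AA A6 B3.
Concatenated (26 bytes): F3 88 95 89 F1 A6 B3 B1 D3 91 EB 9B 8E E2 89 B4 C4 8E 2F E2 95 B7 F1 AA A6 B3.

F3 88 95 89 F1 A6 B3 B1 D3 91 EB 9B 8E E2 89 B4 C4 8E 2F E2 95 B7 F1 AA A6 B3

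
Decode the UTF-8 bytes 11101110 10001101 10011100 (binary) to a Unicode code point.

U+E35C

Leading byte 0xEE = 11101110 matches 1110xxxx → 3-byte sequence.
Byte 1: 0xEE = 11101110, payload 1110 (4 bits).
Byte 2: 0x8D = 10001101 (10xxxxxx ✓), payload 001101.
Byte 3: 0x9C = 10011100 (10xxxxxx ✓), payload 011100.
Concatenate: 1110001101011100 = 0xE35C (16 bits → U+E35C).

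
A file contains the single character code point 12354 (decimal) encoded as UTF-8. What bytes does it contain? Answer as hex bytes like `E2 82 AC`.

E3 81 82

U+3042 = 0x3042 = 12354 decimal. In range U+0800–U+FFFF → 3-byte form: 1110xxxx 10xxxxxx 10xxxxxx.
Binary (16 bits): 0011000001000010.
Split 4+6+6: 0011 | 000001 | 000010.
Byte 1: 11100011 = 0xE3.
Byte 2: 10000001 = 0x81.
Byte 3: 10000010 = 0x82.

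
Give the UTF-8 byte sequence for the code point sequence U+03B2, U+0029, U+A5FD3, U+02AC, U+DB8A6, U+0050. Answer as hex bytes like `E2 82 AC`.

U+03B2: 2-byte form → CE B2.
U+0029: 1-byte form → 29.
U+A5FD3: 4-byte form → F2 A5 BF 93.
U+02AC: 2-byte form → CA AC.
U+DB8A6: 4-byte form → F3 9B A2 A6.
U+0050: 1-byte form → 50.
Concatenated (14 bytes): CE B2 29 F2 A5 BF 93 CA AC F3 9B A2 A6 50.

CE B2 29 F2 A5 BF 93 CA AC F3 9B A2 A6 50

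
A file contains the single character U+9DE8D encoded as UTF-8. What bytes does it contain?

F2 9D BA 8D

U+9DE8D = 0x9DE8D = 646797 decimal. In range U+10000–U+10FFFF → 4-byte form: 11110xxx 10xxxxxx 10xxxxxx 10xxxxxx.
Binary (21 bits): 010011101111010001101.
Split 3+6+6+6: 010 | 011101 | 111010 | 001101.
Byte 1: 11110010 = 0xF2.
Byte 2: 10011101 = 0x9D.
Byte 3: 10111010 = 0xBA.
Byte 4: 10001101 = 0x8D.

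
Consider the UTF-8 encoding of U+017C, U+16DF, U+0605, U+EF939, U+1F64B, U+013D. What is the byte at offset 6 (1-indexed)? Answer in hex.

1-indexed offset 6 is 0-indexed offset 5.
U+017C → 2-byte form C5 BC at offsets 0–1.
U+16DF → 3-byte form E1 9B 9F at offsets 2–4.
U+0605 → 2-byte form D8 85 at offsets 5–6.
Offset 5 falls in char 3's range; it's byte 1 of D8 85 = 0xD8.

0xD8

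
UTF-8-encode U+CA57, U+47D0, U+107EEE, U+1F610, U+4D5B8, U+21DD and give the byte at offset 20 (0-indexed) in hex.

U+CA57 → 3-byte form EC A9 97 at offsets 0–2.
U+47D0 → 3-byte form E4 9F 90 at offsets 3–5.
U+107EEE → 4-byte form F4 87 BB AE at offsets 6–9.
U+1F610 → 4-byte form F0 9F 98 90 at offsets 10–13.
U+4D5B8 → 4-byte form F1 8D 96 B8 at offsets 14–17.
U+21DD → 3-byte form E2 87 9D at offsets 18–20.
Offset 20 falls in char 6's range; it's byte 3 of E2 87 9D = 0x9D.

0x9D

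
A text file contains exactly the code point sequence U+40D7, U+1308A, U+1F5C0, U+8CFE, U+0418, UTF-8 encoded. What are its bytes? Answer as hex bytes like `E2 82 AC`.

E4 83 97 F0 93 82 8A F0 9F 97 80 E8 B3 BE D0 98

U+40D7: 3-byte form → E4 83 97.
U+1308A: 4-byte form → F0 93 82 8A.
U+1F5C0: 4-byte form → F0 9F 97 80.
U+8CFE: 3-byte form → E8 B3 BE.
U+0418: 2-byte form → D0 98.
Concatenated (16 bytes): E4 83 97 F0 93 82 8A F0 9F 97 80 E8 B3 BE D0 98.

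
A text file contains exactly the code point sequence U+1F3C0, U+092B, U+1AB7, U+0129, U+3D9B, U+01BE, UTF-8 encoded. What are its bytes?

U+1F3C0: 4-byte form → F0 9F 8F 80.
U+092B: 3-byte form → E0 A4 AB.
U+1AB7: 3-byte form → E1 AA B7.
U+0129: 2-byte form → C4 A9.
U+3D9B: 3-byte form → E3 B6 9B.
U+01BE: 2-byte form → C6 BE.
Concatenated (17 bytes): F0 9F 8F 80 E0 A4 AB E1 AA B7 C4 A9 E3 B6 9B C6 BE.

F0 9F 8F 80 E0 A4 AB E1 AA B7 C4 A9 E3 B6 9B C6 BE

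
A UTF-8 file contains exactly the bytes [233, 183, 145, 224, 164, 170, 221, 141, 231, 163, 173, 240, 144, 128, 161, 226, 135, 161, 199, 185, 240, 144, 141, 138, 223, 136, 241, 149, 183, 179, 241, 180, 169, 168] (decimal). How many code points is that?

11

Byte at offset 0: 0xE9 = 11101001 → 3-byte char (#1). Advance 3.
Byte at offset 3: 0xE0 = 11100000 → 3-byte char (#2). Advance 3.
Byte at offset 6: 0xDD = 11011101 → 2-byte char (#3). Advance 2.
Byte at offset 8: 0xE7 = 11100111 → 3-byte char (#4). Advance 3.
Byte at offset 11: 0xF0 = 11110000 → 4-byte char (#5). Advance 4.
Byte at offset 15: 0xE2 = 11100010 → 3-byte char (#6). Advance 3.
Byte at offset 18: 0xC7 = 11000111 → 2-byte char (#7). Advance 2.
Byte at offset 20: 0xF0 = 11110000 → 4-byte char (#8). Advance 4.
Byte at offset 24: 0xDF = 11011111 → 2-byte char (#9). Advance 2.
Byte at offset 26: 0xF1 = 11110001 → 4-byte char (#10). Advance 4.
Byte at offset 30: 0xF1 = 11110001 → 4-byte char (#11). Advance 4.
Reached end at offset 34 after 11 code points.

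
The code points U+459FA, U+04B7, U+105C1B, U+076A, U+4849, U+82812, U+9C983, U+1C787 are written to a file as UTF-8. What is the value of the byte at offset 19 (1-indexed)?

0x92

1-indexed offset 19 is 0-indexed offset 18.
U+459FA → 4-byte form F1 85 A7 BA at offsets 0–3.
U+04B7 → 2-byte form D2 B7 at offsets 4–5.
U+105C1B → 4-byte form F4 85 B0 9B at offsets 6–9.
U+076A → 2-byte form DD AA at offsets 10–11.
U+4849 → 3-byte form E4 A1 89 at offsets 12–14.
U+82812 → 4-byte form F2 82 A0 92 at offsets 15–18.
Offset 18 falls in char 6's range; it's byte 4 of F2 82 A0 92 = 0x92.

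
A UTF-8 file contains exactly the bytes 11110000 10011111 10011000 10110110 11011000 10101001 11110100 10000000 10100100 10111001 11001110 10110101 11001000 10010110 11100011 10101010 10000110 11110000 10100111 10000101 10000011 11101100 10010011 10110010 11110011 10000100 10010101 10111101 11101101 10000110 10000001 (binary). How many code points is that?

10

Byte at offset 0: 0xF0 = 11110000 → 4-byte char (#1). Advance 4.
Byte at offset 4: 0xD8 = 11011000 → 2-byte char (#2). Advance 2.
Byte at offset 6: 0xF4 = 11110100 → 4-byte char (#3). Advance 4.
Byte at offset 10: 0xCE = 11001110 → 2-byte char (#4). Advance 2.
Byte at offset 12: 0xC8 = 11001000 → 2-byte char (#5). Advance 2.
Byte at offset 14: 0xE3 = 11100011 → 3-byte char (#6). Advance 3.
Byte at offset 17: 0xF0 = 11110000 → 4-byte char (#7). Advance 4.
Byte at offset 21: 0xEC = 11101100 → 3-byte char (#8). Advance 3.
Byte at offset 24: 0xF3 = 11110011 → 4-byte char (#9). Advance 4.
Byte at offset 28: 0xED = 11101101 → 3-byte char (#10). Advance 3.
Reached end at offset 31 after 10 code points.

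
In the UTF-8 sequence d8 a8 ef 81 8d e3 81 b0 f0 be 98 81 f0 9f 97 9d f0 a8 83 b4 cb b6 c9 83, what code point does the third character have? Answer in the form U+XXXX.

U+3070

Offset 0: leading byte 0xD8 = 11011000 → 2-byte char #1 = D8 A8.
Offset 2: leading byte 0xEF = 11101111 → 3-byte char #2 = EF 81 8D.
Offset 5: leading byte 0xE3 = 11100011 → 3-byte char #3 = E3 81 B0.
Leading byte 0xE3 = 11100011 matches 1110xxxx → 3-byte sequence.
Byte 1: 0xE3 = 11100011, payload 0011 (4 bits).
Byte 2: 0x81 = 10000001 (10xxxxxx ✓), payload 000001.
Byte 3: 0xB0 = 10110000 (10xxxxxx ✓), payload 110000.
Concatenate: 0011000001110000 = 0x3070 (16 bits → U+3070).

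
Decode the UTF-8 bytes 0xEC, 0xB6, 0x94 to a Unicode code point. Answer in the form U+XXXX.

U+CD94

Leading byte 0xEC = 11101100 matches 1110xxxx → 3-byte sequence.
Byte 1: 0xEC = 11101100, payload 1100 (4 bits).
Byte 2: 0xB6 = 10110110 (10xxxxxx ✓), payload 110110.
Byte 3: 0x94 = 10010100 (10xxxxxx ✓), payload 010100.
Concatenate: 1100110110010100 = 0xCD94 (16 bits → U+CD94).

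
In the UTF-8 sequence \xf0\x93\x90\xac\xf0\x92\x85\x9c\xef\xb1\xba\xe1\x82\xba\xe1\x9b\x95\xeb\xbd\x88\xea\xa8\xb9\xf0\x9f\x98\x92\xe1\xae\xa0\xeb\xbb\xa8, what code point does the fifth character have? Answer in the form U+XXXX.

Offset 0: leading byte 0xF0 = 11110000 → 4-byte char #1 = F0 93 90 AC.
Offset 4: leading byte 0xF0 = 11110000 → 4-byte char #2 = F0 92 85 9C.
Offset 8: leading byte 0xEF = 11101111 → 3-byte char #3 = EF B1 BA.
Offset 11: leading byte 0xE1 = 11100001 → 3-byte char #4 = E1 82 BA.
Offset 14: leading byte 0xE1 = 11100001 → 3-byte char #5 = E1 9B 95.
Leading byte 0xE1 = 11100001 matches 1110xxxx → 3-byte sequence.
Byte 1: 0xE1 = 11100001, payload 0001 (4 bits).
Byte 2: 0x9B = 10011011 (10xxxxxx ✓), payload 011011.
Byte 3: 0x95 = 10010101 (10xxxxxx ✓), payload 010101.
Concatenate: 0001011011010101 = 0x16D5 (16 bits → U+16D5).

U+16D5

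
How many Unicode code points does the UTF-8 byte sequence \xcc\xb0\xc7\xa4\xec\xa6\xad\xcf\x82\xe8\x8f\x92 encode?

Byte at offset 0: 0xCC = 11001100 → 2-byte char (#1). Advance 2.
Byte at offset 2: 0xC7 = 11000111 → 2-byte char (#2). Advance 2.
Byte at offset 4: 0xEC = 11101100 → 3-byte char (#3). Advance 3.
Byte at offset 7: 0xCF = 11001111 → 2-byte char (#4). Advance 2.
Byte at offset 9: 0xE8 = 11101000 → 3-byte char (#5). Advance 3.
Reached end at offset 12 after 5 code points.

5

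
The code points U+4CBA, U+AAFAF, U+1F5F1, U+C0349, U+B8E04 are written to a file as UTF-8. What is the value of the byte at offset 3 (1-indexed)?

0xBA

1-indexed offset 3 is 0-indexed offset 2.
U+4CBA → 3-byte form E4 B2 BA at offsets 0–2.
Offset 2 falls in char 1's range; it's byte 3 of E4 B2 BA = 0xBA.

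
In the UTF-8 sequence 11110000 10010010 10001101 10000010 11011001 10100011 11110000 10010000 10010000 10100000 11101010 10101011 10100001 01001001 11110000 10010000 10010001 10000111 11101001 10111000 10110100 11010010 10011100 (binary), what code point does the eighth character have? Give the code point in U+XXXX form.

Offset 0: leading byte 0xF0 = 11110000 → 4-byte char #1 = F0 92 8D 82.
Offset 4: leading byte 0xD9 = 11011001 → 2-byte char #2 = D9 A3.
Offset 6: leading byte 0xF0 = 11110000 → 4-byte char #3 = F0 90 90 A0.
Offset 10: leading byte 0xEA = 11101010 → 3-byte char #4 = EA AB A1.
Offset 13: leading byte 0x49 = 01001001 → 1-byte char #5 = 49.
Offset 14: leading byte 0xF0 = 11110000 → 4-byte char #6 = F0 90 91 87.
Offset 18: leading byte 0xE9 = 11101001 → 3-byte char #7 = E9 B8 B4.
Offset 21: leading byte 0xD2 = 11010010 → 2-byte char #8 = D2 9C.
Leading byte 0xD2 = 11010010 matches 110xxxxx → 2-byte sequence.
Byte 1: 0xD2 = 11010010, payload 10010 (5 bits).
Byte 2: 0x9C = 10011100 (10xxxxxx ✓), payload 011100.
Concatenate: 10010011100 = 0x49C (11 bits → U+049C).

U+049C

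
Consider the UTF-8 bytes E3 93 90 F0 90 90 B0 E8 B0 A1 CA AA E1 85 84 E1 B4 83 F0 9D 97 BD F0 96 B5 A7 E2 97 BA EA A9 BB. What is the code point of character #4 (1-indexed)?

U+02AA

Offset 0: leading byte 0xE3 = 11100011 → 3-byte char #1 = E3 93 90.
Offset 3: leading byte 0xF0 = 11110000 → 4-byte char #2 = F0 90 90 B0.
Offset 7: leading byte 0xE8 = 11101000 → 3-byte char #3 = E8 B0 A1.
Offset 10: leading byte 0xCA = 11001010 → 2-byte char #4 = CA AA.
Leading byte 0xCA = 11001010 matches 110xxxxx → 2-byte sequence.
Byte 1: 0xCA = 11001010, payload 01010 (5 bits).
Byte 2: 0xAA = 10101010 (10xxxxxx ✓), payload 101010.
Concatenate: 01010101010 = 0x2AA (11 bits → U+02AA).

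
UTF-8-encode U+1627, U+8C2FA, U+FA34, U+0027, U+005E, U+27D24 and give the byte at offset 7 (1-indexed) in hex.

0xBA

1-indexed offset 7 is 0-indexed offset 6.
U+1627 → 3-byte form E1 98 A7 at offsets 0–2.
U+8C2FA → 4-byte form F2 8C 8B BA at offsets 3–6.
Offset 6 falls in char 2's range; it's byte 4 of F2 8C 8B BA = 0xBA.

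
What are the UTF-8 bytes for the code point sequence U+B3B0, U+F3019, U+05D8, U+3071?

U+B3B0: 3-byte form → EB 8E B0.
U+F3019: 4-byte form → F3 B3 80 99.
U+05D8: 2-byte form → D7 98.
U+3071: 3-byte form → E3 81 B1.
Concatenated (12 bytes): EB 8E B0 F3 B3 80 99 D7 98 E3 81 B1.

EB 8E B0 F3 B3 80 99 D7 98 E3 81 B1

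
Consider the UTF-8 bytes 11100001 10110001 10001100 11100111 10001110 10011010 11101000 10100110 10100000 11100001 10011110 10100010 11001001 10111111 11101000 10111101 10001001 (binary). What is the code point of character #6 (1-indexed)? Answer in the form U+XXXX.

U+8F49

Offset 0: leading byte 0xE1 = 11100001 → 3-byte char #1 = E1 B1 8C.
Offset 3: leading byte 0xE7 = 11100111 → 3-byte char #2 = E7 8E 9A.
Offset 6: leading byte 0xE8 = 11101000 → 3-byte char #3 = E8 A6 A0.
Offset 9: leading byte 0xE1 = 11100001 → 3-byte char #4 = E1 9E A2.
Offset 12: leading byte 0xC9 = 11001001 → 2-byte char #5 = C9 BF.
Offset 14: leading byte 0xE8 = 11101000 → 3-byte char #6 = E8 BD 89.
Leading byte 0xE8 = 11101000 matches 1110xxxx → 3-byte sequence.
Byte 1: 0xE8 = 11101000, payload 1000 (4 bits).
Byte 2: 0xBD = 10111101 (10xxxxxx ✓), payload 111101.
Byte 3: 0x89 = 10001001 (10xxxxxx ✓), payload 001001.
Concatenate: 1000111101001001 = 0x8F49 (16 bits → U+8F49).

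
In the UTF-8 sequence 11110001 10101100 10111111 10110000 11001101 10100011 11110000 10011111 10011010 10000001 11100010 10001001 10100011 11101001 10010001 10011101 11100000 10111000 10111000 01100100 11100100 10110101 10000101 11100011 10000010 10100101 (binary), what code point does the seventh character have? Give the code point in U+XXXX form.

Offset 0: leading byte 0xF1 = 11110001 → 4-byte char #1 = F1 AC BF B0.
Offset 4: leading byte 0xCD = 11001101 → 2-byte char #2 = CD A3.
Offset 6: leading byte 0xF0 = 11110000 → 4-byte char #3 = F0 9F 9A 81.
Offset 10: leading byte 0xE2 = 11100010 → 3-byte char #4 = E2 89 A3.
Offset 13: leading byte 0xE9 = 11101001 → 3-byte char #5 = E9 91 9D.
Offset 16: leading byte 0xE0 = 11100000 → 3-byte char #6 = E0 B8 B8.
Offset 19: leading byte 0x64 = 01100100 → 1-byte char #7 = 64.
Leading byte 0x64 = 01100100 matches 0xxxxxxx → 1-byte sequence.
Byte 1: 0x64 = 01100100, payload 1100100 (7 bits).
Concatenate: 1100100 = 0x64 (7 bits → U+0064).

U+0064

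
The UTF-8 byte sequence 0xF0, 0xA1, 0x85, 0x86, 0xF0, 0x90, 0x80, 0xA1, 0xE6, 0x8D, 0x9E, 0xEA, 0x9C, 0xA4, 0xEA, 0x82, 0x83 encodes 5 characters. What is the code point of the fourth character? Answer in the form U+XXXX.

U+A724

Offset 0: leading byte 0xF0 = 11110000 → 4-byte char #1 = F0 A1 85 86.
Offset 4: leading byte 0xF0 = 11110000 → 4-byte char #2 = F0 90 80 A1.
Offset 8: leading byte 0xE6 = 11100110 → 3-byte char #3 = E6 8D 9E.
Offset 11: leading byte 0xEA = 11101010 → 3-byte char #4 = EA 9C A4.
Leading byte 0xEA = 11101010 matches 1110xxxx → 3-byte sequence.
Byte 1: 0xEA = 11101010, payload 1010 (4 bits).
Byte 2: 0x9C = 10011100 (10xxxxxx ✓), payload 011100.
Byte 3: 0xA4 = 10100100 (10xxxxxx ✓), payload 100100.
Concatenate: 1010011100100100 = 0xA724 (16 bits → U+A724).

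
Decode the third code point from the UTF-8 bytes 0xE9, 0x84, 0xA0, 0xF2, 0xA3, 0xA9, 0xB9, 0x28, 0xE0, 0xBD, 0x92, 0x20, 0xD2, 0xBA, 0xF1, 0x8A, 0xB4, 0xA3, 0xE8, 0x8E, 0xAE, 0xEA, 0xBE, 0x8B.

Offset 0: leading byte 0xE9 = 11101001 → 3-byte char #1 = E9 84 A0.
Offset 3: leading byte 0xF2 = 11110010 → 4-byte char #2 = F2 A3 A9 B9.
Offset 7: leading byte 0x28 = 00101000 → 1-byte char #3 = 28.
Leading byte 0x28 = 00101000 matches 0xxxxxxx → 1-byte sequence.
Byte 1: 0x28 = 00101000, payload 0101000 (7 bits).
Concatenate: 0101000 = 0x28 (7 bits → U+0028).

U+0028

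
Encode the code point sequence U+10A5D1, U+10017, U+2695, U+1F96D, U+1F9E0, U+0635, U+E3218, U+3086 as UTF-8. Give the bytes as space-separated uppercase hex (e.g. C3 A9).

U+10A5D1: 4-byte form → F4 8A 97 91.
U+10017: 4-byte form → F0 90 80 97.
U+2695: 3-byte form → E2 9A 95.
U+1F96D: 4-byte form → F0 9F A5 AD.
U+1F9E0: 4-byte form → F0 9F A7 A0.
U+0635: 2-byte form → D8 B5.
U+E3218: 4-byte form → F3 A3 88 98.
U+3086: 3-byte form → E3 82 86.
Concatenated (28 bytes): F4 8A 97 91 F0 90 80 97 E2 9A 95 F0 9F A5 AD F0 9F A7 A0 D8 B5 F3 A3 88 98 E3 82 86.

F4 8A 97 91 F0 90 80 97 E2 9A 95 F0 9F A5 AD F0 9F A7 A0 D8 B5 F3 A3 88 98 E3 82 86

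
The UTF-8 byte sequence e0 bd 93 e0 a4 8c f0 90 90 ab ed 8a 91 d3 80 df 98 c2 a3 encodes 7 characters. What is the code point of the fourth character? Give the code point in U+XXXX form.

U+D291

Offset 0: leading byte 0xE0 = 11100000 → 3-byte char #1 = E0 BD 93.
Offset 3: leading byte 0xE0 = 11100000 → 3-byte char #2 = E0 A4 8C.
Offset 6: leading byte 0xF0 = 11110000 → 4-byte char #3 = F0 90 90 AB.
Offset 10: leading byte 0xED = 11101101 → 3-byte char #4 = ED 8A 91.
Leading byte 0xED = 11101101 matches 1110xxxx → 3-byte sequence.
Byte 1: 0xED = 11101101, payload 1101 (4 bits).
Byte 2: 0x8A = 10001010 (10xxxxxx ✓), payload 001010.
Byte 3: 0x91 = 10010001 (10xxxxxx ✓), payload 010001.
Concatenate: 1101001010010001 = 0xD291 (16 bits → U+D291).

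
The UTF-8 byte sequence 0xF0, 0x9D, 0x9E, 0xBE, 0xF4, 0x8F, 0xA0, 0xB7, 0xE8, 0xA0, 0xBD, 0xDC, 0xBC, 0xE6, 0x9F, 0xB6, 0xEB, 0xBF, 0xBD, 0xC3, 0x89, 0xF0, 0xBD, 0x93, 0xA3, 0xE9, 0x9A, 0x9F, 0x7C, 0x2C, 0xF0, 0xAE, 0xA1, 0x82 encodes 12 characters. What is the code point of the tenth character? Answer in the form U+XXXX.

U+007C

Offset 0: leading byte 0xF0 = 11110000 → 4-byte char #1 = F0 9D 9E BE.
Offset 4: leading byte 0xF4 = 11110100 → 4-byte char #2 = F4 8F A0 B7.
Offset 8: leading byte 0xE8 = 11101000 → 3-byte char #3 = E8 A0 BD.
Offset 11: leading byte 0xDC = 11011100 → 2-byte char #4 = DC BC.
Offset 13: leading byte 0xE6 = 11100110 → 3-byte char #5 = E6 9F B6.
Offset 16: leading byte 0xEB = 11101011 → 3-byte char #6 = EB BF BD.
Offset 19: leading byte 0xC3 = 11000011 → 2-byte char #7 = C3 89.
Offset 21: leading byte 0xF0 = 11110000 → 4-byte char #8 = F0 BD 93 A3.
Offset 25: leading byte 0xE9 = 11101001 → 3-byte char #9 = E9 9A 9F.
Offset 28: leading byte 0x7C = 01111100 → 1-byte char #10 = 7C.
Leading byte 0x7C = 01111100 matches 0xxxxxxx → 1-byte sequence.
Byte 1: 0x7C = 01111100, payload 1111100 (7 bits).
Concatenate: 1111100 = 0x7C (7 bits → U+007C).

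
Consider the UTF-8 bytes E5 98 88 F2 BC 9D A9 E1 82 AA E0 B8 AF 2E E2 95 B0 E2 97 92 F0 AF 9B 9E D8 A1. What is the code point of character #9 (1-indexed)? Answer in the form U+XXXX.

Offset 0: leading byte 0xE5 = 11100101 → 3-byte char #1 = E5 98 88.
Offset 3: leading byte 0xF2 = 11110010 → 4-byte char #2 = F2 BC 9D A9.
Offset 7: leading byte 0xE1 = 11100001 → 3-byte char #3 = E1 82 AA.
Offset 10: leading byte 0xE0 = 11100000 → 3-byte char #4 = E0 B8 AF.
Offset 13: leading byte 0x2E = 00101110 → 1-byte char #5 = 2E.
Offset 14: leading byte 0xE2 = 11100010 → 3-byte char #6 = E2 95 B0.
Offset 17: leading byte 0xE2 = 11100010 → 3-byte char #7 = E2 97 92.
Offset 20: leading byte 0xF0 = 11110000 → 4-byte char #8 = F0 AF 9B 9E.
Offset 24: leading byte 0xD8 = 11011000 → 2-byte char #9 = D8 A1.
Leading byte 0xD8 = 11011000 matches 110xxxxx → 2-byte sequence.
Byte 1: 0xD8 = 11011000, payload 11000 (5 bits).
Byte 2: 0xA1 = 10100001 (10xxxxxx ✓), payload 100001.
Concatenate: 11000100001 = 0x621 (11 bits → U+0621).

U+0621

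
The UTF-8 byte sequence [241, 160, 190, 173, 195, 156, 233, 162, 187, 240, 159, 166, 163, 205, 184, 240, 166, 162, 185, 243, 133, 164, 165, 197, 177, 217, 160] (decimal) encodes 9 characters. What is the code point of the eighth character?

U+0171

Offset 0: leading byte 0xF1 = 11110001 → 4-byte char #1 = F1 A0 BE AD.
Offset 4: leading byte 0xC3 = 11000011 → 2-byte char #2 = C3 9C.
Offset 6: leading byte 0xE9 = 11101001 → 3-byte char #3 = E9 A2 BB.
Offset 9: leading byte 0xF0 = 11110000 → 4-byte char #4 = F0 9F A6 A3.
Offset 13: leading byte 0xCD = 11001101 → 2-byte char #5 = CD B8.
Offset 15: leading byte 0xF0 = 11110000 → 4-byte char #6 = F0 A6 A2 B9.
Offset 19: leading byte 0xF3 = 11110011 → 4-byte char #7 = F3 85 A4 A5.
Offset 23: leading byte 0xC5 = 11000101 → 2-byte char #8 = C5 B1.
Leading byte 0xC5 = 11000101 matches 110xxxxx → 2-byte sequence.
Byte 1: 0xC5 = 11000101, payload 00101 (5 bits).
Byte 2: 0xB1 = 10110001 (10xxxxxx ✓), payload 110001.
Concatenate: 00101110001 = 0x171 (11 bits → U+0171).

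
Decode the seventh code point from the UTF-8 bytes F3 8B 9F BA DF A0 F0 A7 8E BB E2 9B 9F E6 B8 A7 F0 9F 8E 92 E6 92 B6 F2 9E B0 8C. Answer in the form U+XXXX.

U+64B6

Offset 0: leading byte 0xF3 = 11110011 → 4-byte char #1 = F3 8B 9F BA.
Offset 4: leading byte 0xDF = 11011111 → 2-byte char #2 = DF A0.
Offset 6: leading byte 0xF0 = 11110000 → 4-byte char #3 = F0 A7 8E BB.
Offset 10: leading byte 0xE2 = 11100010 → 3-byte char #4 = E2 9B 9F.
Offset 13: leading byte 0xE6 = 11100110 → 3-byte char #5 = E6 B8 A7.
Offset 16: leading byte 0xF0 = 11110000 → 4-byte char #6 = F0 9F 8E 92.
Offset 20: leading byte 0xE6 = 11100110 → 3-byte char #7 = E6 92 B6.
Leading byte 0xE6 = 11100110 matches 1110xxxx → 3-byte sequence.
Byte 1: 0xE6 = 11100110, payload 0110 (4 bits).
Byte 2: 0x92 = 10010010 (10xxxxxx ✓), payload 010010.
Byte 3: 0xB6 = 10110110 (10xxxxxx ✓), payload 110110.
Concatenate: 0110010010110110 = 0x64B6 (16 bits → U+64B6).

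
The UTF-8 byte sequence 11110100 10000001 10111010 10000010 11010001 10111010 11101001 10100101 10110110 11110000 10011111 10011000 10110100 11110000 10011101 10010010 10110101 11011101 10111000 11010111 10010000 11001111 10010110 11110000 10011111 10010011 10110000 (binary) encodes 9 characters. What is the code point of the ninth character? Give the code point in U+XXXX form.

U+1F4F0

Offset 0: leading byte 0xF4 = 11110100 → 4-byte char #1 = F4 81 BA 82.
Offset 4: leading byte 0xD1 = 11010001 → 2-byte char #2 = D1 BA.
Offset 6: leading byte 0xE9 = 11101001 → 3-byte char #3 = E9 A5 B6.
Offset 9: leading byte 0xF0 = 11110000 → 4-byte char #4 = F0 9F 98 B4.
Offset 13: leading byte 0xF0 = 11110000 → 4-byte char #5 = F0 9D 92 B5.
Offset 17: leading byte 0xDD = 11011101 → 2-byte char #6 = DD B8.
Offset 19: leading byte 0xD7 = 11010111 → 2-byte char #7 = D7 90.
Offset 21: leading byte 0xCF = 11001111 → 2-byte char #8 = CF 96.
Offset 23: leading byte 0xF0 = 11110000 → 4-byte char #9 = F0 9F 93 B0.
Leading byte 0xF0 = 11110000 matches 11110xxx → 4-byte sequence.
Byte 1: 0xF0 = 11110000, payload 000 (3 bits).
Byte 2: 0x9F = 10011111 (10xxxxxx ✓), payload 011111.
Byte 3: 0x93 = 10010011 (10xxxxxx ✓), payload 010011.
Byte 4: 0xB0 = 10110000 (10xxxxxx ✓), payload 110000.
Concatenate: 000011111010011110000 = 0x1F4F0 (21 bits → U+1F4F0).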